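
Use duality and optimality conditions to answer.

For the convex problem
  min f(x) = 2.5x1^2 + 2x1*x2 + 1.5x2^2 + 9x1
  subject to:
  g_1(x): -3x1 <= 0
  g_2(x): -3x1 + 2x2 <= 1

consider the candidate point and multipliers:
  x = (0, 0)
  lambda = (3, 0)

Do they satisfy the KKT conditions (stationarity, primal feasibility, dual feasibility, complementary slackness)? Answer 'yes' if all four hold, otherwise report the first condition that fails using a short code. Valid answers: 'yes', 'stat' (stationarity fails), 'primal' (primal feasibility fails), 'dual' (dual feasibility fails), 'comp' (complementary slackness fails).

Gradient of f: grad f(x) = Q x + c = (9, 0)
Constraint values g_i(x) = a_i^T x - b_i:
  g_1((0, 0)) = 0
  g_2((0, 0)) = -1
Stationarity residual: grad f(x) + sum_i lambda_i a_i = (0, 0)
  -> stationarity OK
Primal feasibility (all g_i <= 0): OK
Dual feasibility (all lambda_i >= 0): OK
Complementary slackness (lambda_i * g_i(x) = 0 for all i): OK

Verdict: yes, KKT holds.

yes


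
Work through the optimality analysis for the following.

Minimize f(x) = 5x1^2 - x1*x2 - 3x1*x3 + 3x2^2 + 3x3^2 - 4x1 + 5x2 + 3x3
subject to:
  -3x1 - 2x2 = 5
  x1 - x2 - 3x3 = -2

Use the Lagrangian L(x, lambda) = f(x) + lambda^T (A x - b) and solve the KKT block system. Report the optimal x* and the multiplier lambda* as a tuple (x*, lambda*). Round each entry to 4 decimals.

Form the Lagrangian:
  L(x, lambda) = (1/2) x^T Q x + c^T x + lambda^T (A x - b)
Stationarity (grad_x L = 0): Q x + c + A^T lambda = 0.
Primal feasibility: A x = b.

This gives the KKT block system:
  [ Q   A^T ] [ x     ]   [-c ]
  [ A    0  ] [ lambda ] = [ b ]

Solving the linear system:
  x*      = (-0.7403, -1.3896, 0.8831)
  lambda* = (-3.0519, 3.5065)
  f(x*)   = 10.4675

x* = (-0.7403, -1.3896, 0.8831), lambda* = (-3.0519, 3.5065)


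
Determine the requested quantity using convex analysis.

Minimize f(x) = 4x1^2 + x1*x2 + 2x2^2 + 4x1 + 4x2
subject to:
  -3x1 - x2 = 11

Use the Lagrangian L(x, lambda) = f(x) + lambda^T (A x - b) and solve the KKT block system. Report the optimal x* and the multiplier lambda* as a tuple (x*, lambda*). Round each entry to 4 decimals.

Form the Lagrangian:
  L(x, lambda) = (1/2) x^T Q x + c^T x + lambda^T (A x - b)
Stationarity (grad_x L = 0): Q x + c + A^T lambda = 0.
Primal feasibility: A x = b.

This gives the KKT block system:
  [ Q   A^T ] [ x     ]   [-c ]
  [ A    0  ] [ lambda ] = [ b ]

Solving the linear system:
  x*      = (-2.9737, -2.0789)
  lambda* = (-7.2895)
  f(x*)   = 29.9868

x* = (-2.9737, -2.0789), lambda* = (-7.2895)


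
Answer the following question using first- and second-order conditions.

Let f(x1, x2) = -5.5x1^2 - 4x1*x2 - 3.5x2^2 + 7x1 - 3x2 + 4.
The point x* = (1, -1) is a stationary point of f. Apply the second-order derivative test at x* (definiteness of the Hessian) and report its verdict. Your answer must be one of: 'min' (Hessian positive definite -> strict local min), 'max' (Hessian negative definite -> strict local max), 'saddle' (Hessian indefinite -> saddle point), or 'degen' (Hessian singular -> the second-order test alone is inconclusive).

Compute the Hessian H = grad^2 f:
  H = [[-11, -4], [-4, -7]]
Verify stationarity: grad f(x*) = H x* + g = (0, 0).
Eigenvalues of H: -13.4721, -4.5279.
Both eigenvalues < 0, so H is negative definite -> x* is a strict local max.

max


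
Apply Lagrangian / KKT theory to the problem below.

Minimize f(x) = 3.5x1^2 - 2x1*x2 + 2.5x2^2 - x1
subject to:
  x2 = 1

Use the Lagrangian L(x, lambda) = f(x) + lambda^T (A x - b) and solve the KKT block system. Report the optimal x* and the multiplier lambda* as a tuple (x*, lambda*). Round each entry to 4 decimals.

Form the Lagrangian:
  L(x, lambda) = (1/2) x^T Q x + c^T x + lambda^T (A x - b)
Stationarity (grad_x L = 0): Q x + c + A^T lambda = 0.
Primal feasibility: A x = b.

This gives the KKT block system:
  [ Q   A^T ] [ x     ]   [-c ]
  [ A    0  ] [ lambda ] = [ b ]

Solving the linear system:
  x*      = (0.4286, 1)
  lambda* = (-4.1429)
  f(x*)   = 1.8571

x* = (0.4286, 1), lambda* = (-4.1429)


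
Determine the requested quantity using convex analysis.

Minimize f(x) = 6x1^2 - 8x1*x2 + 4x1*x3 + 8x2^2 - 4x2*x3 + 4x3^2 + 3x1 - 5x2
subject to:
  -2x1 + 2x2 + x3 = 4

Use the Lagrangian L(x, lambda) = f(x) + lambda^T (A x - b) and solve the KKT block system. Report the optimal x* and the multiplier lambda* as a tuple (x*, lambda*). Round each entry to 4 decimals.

Form the Lagrangian:
  L(x, lambda) = (1/2) x^T Q x + c^T x + lambda^T (A x - b)
Stationarity (grad_x L = 0): Q x + c + A^T lambda = 0.
Primal feasibility: A x = b.

This gives the KKT block system:
  [ Q   A^T ] [ x     ]   [-c ]
  [ A    0  ] [ lambda ] = [ b ]

Solving the linear system:
  x*      = (-0.7841, 0.642, 1.1477)
  lambda* = (-3.4773)
  f(x*)   = 4.1733

x* = (-0.7841, 0.642, 1.1477), lambda* = (-3.4773)


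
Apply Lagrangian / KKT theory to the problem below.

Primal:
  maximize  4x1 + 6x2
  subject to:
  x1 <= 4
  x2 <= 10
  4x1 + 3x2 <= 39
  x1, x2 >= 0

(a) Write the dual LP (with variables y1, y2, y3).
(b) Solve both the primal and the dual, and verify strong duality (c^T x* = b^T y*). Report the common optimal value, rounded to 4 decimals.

The standard primal-dual pair for 'max c^T x s.t. A x <= b, x >= 0' is:
  Dual:  min b^T y  s.t.  A^T y >= c,  y >= 0.

So the dual LP is:
  minimize  4y1 + 10y2 + 39y3
  subject to:
    y1 + 4y3 >= 4
    y2 + 3y3 >= 6
    y1, y2, y3 >= 0

Solving the primal: x* = (2.25, 10).
  primal value c^T x* = 69.
Solving the dual: y* = (0, 3, 1).
  dual value b^T y* = 69.
Strong duality: c^T x* = b^T y*. Confirmed.

69


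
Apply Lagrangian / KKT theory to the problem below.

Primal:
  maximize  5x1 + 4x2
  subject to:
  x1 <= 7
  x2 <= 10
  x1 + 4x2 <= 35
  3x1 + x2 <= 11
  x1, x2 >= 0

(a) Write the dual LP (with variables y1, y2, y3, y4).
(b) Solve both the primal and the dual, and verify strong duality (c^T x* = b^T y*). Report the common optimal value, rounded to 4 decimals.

The standard primal-dual pair for 'max c^T x s.t. A x <= b, x >= 0' is:
  Dual:  min b^T y  s.t.  A^T y >= c,  y >= 0.

So the dual LP is:
  minimize  7y1 + 10y2 + 35y3 + 11y4
  subject to:
    y1 + y3 + 3y4 >= 5
    y2 + 4y3 + y4 >= 4
    y1, y2, y3, y4 >= 0

Solving the primal: x* = (0.8182, 8.5455).
  primal value c^T x* = 38.2727.
Solving the dual: y* = (0, 0, 0.6364, 1.4545).
  dual value b^T y* = 38.2727.
Strong duality: c^T x* = b^T y*. Confirmed.

38.2727


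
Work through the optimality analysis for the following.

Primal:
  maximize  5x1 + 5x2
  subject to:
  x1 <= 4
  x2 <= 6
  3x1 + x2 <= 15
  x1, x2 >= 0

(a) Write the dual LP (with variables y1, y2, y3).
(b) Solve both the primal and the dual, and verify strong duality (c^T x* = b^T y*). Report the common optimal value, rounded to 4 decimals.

The standard primal-dual pair for 'max c^T x s.t. A x <= b, x >= 0' is:
  Dual:  min b^T y  s.t.  A^T y >= c,  y >= 0.

So the dual LP is:
  minimize  4y1 + 6y2 + 15y3
  subject to:
    y1 + 3y3 >= 5
    y2 + y3 >= 5
    y1, y2, y3 >= 0

Solving the primal: x* = (3, 6).
  primal value c^T x* = 45.
Solving the dual: y* = (0, 3.3333, 1.6667).
  dual value b^T y* = 45.
Strong duality: c^T x* = b^T y*. Confirmed.

45


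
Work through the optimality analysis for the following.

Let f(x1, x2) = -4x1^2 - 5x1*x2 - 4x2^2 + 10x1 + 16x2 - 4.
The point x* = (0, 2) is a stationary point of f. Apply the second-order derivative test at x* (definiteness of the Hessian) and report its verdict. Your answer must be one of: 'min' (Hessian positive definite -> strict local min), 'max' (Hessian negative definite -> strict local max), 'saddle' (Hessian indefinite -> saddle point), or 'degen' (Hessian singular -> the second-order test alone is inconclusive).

Compute the Hessian H = grad^2 f:
  H = [[-8, -5], [-5, -8]]
Verify stationarity: grad f(x*) = H x* + g = (0, 0).
Eigenvalues of H: -13, -3.
Both eigenvalues < 0, so H is negative definite -> x* is a strict local max.

max


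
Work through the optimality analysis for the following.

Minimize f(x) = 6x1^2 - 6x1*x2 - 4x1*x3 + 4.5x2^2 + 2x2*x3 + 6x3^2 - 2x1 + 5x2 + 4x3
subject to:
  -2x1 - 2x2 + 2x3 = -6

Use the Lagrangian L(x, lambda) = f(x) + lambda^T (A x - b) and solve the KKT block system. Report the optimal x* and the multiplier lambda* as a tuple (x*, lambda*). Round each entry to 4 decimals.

Form the Lagrangian:
  L(x, lambda) = (1/2) x^T Q x + c^T x + lambda^T (A x - b)
Stationarity (grad_x L = 0): Q x + c + A^T lambda = 0.
Primal feasibility: A x = b.

This gives the KKT block system:
  [ Q   A^T ] [ x     ]   [-c ]
  [ A    0  ] [ lambda ] = [ b ]

Solving the linear system:
  x*      = (1.0885, 1.1458, -0.7656)
  lambda* = (3.625)
  f(x*)   = 11.1198

x* = (1.0885, 1.1458, -0.7656), lambda* = (3.625)


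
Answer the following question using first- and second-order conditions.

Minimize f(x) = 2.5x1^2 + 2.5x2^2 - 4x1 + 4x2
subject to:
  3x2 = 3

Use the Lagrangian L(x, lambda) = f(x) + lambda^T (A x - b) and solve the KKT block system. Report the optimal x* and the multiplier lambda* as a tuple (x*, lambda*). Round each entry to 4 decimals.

Form the Lagrangian:
  L(x, lambda) = (1/2) x^T Q x + c^T x + lambda^T (A x - b)
Stationarity (grad_x L = 0): Q x + c + A^T lambda = 0.
Primal feasibility: A x = b.

This gives the KKT block system:
  [ Q   A^T ] [ x     ]   [-c ]
  [ A    0  ] [ lambda ] = [ b ]

Solving the linear system:
  x*      = (0.8, 1)
  lambda* = (-3)
  f(x*)   = 4.9

x* = (0.8, 1), lambda* = (-3)


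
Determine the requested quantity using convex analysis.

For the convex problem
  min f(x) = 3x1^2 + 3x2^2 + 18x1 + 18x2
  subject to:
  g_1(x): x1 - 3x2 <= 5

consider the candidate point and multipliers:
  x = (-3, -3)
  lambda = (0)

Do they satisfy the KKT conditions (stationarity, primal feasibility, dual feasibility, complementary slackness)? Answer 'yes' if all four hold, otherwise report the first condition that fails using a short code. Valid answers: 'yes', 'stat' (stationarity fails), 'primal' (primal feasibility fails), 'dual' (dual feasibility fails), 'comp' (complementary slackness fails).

Gradient of f: grad f(x) = Q x + c = (0, 0)
Constraint values g_i(x) = a_i^T x - b_i:
  g_1((-3, -3)) = 1
Stationarity residual: grad f(x) + sum_i lambda_i a_i = (0, 0)
  -> stationarity OK
Primal feasibility (all g_i <= 0): FAILS
Dual feasibility (all lambda_i >= 0): OK
Complementary slackness (lambda_i * g_i(x) = 0 for all i): OK

Verdict: the first failing condition is primal_feasibility -> primal.

primal


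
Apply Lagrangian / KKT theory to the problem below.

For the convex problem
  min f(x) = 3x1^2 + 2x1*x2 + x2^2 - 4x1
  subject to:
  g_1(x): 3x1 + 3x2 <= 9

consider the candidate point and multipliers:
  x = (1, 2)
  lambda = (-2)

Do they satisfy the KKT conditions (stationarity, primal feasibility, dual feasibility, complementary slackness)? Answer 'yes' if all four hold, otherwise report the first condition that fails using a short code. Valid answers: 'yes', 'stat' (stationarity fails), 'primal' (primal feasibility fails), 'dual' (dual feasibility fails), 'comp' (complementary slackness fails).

Gradient of f: grad f(x) = Q x + c = (6, 6)
Constraint values g_i(x) = a_i^T x - b_i:
  g_1((1, 2)) = 0
Stationarity residual: grad f(x) + sum_i lambda_i a_i = (0, 0)
  -> stationarity OK
Primal feasibility (all g_i <= 0): OK
Dual feasibility (all lambda_i >= 0): FAILS
Complementary slackness (lambda_i * g_i(x) = 0 for all i): OK

Verdict: the first failing condition is dual_feasibility -> dual.

dual


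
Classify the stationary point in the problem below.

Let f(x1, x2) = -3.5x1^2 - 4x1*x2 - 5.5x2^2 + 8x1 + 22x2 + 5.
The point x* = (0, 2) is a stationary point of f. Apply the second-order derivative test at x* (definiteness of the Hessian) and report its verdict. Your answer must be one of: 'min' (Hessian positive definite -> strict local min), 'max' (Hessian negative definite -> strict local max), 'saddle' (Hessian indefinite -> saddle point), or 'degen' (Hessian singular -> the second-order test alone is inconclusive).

Compute the Hessian H = grad^2 f:
  H = [[-7, -4], [-4, -11]]
Verify stationarity: grad f(x*) = H x* + g = (0, 0).
Eigenvalues of H: -13.4721, -4.5279.
Both eigenvalues < 0, so H is negative definite -> x* is a strict local max.

max


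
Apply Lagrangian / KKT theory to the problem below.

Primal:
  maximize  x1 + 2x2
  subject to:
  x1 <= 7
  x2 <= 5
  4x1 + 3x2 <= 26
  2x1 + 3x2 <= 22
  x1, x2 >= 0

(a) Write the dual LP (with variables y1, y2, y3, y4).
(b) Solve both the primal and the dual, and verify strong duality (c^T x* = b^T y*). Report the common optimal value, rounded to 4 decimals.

The standard primal-dual pair for 'max c^T x s.t. A x <= b, x >= 0' is:
  Dual:  min b^T y  s.t.  A^T y >= c,  y >= 0.

So the dual LP is:
  minimize  7y1 + 5y2 + 26y3 + 22y4
  subject to:
    y1 + 4y3 + 2y4 >= 1
    y2 + 3y3 + 3y4 >= 2
    y1, y2, y3, y4 >= 0

Solving the primal: x* = (2.75, 5).
  primal value c^T x* = 12.75.
Solving the dual: y* = (0, 1.25, 0.25, 0).
  dual value b^T y* = 12.75.
Strong duality: c^T x* = b^T y*. Confirmed.

12.75


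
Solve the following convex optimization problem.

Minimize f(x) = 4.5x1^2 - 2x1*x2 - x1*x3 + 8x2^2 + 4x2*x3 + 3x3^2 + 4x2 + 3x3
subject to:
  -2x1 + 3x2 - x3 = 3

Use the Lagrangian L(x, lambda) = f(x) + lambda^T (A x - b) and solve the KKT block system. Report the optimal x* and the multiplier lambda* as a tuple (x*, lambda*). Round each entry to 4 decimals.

Form the Lagrangian:
  L(x, lambda) = (1/2) x^T Q x + c^T x + lambda^T (A x - b)
Stationarity (grad_x L = 0): Q x + c + A^T lambda = 0.
Primal feasibility: A x = b.

This gives the KKT block system:
  [ Q   A^T ] [ x     ]   [-c ]
  [ A    0  ] [ lambda ] = [ b ]

Solving the linear system:
  x*      = (-0.4689, 0.3194, -1.104)
  lambda* = (-1.8774)
  f(x*)   = 1.799

x* = (-0.4689, 0.3194, -1.104), lambda* = (-1.8774)


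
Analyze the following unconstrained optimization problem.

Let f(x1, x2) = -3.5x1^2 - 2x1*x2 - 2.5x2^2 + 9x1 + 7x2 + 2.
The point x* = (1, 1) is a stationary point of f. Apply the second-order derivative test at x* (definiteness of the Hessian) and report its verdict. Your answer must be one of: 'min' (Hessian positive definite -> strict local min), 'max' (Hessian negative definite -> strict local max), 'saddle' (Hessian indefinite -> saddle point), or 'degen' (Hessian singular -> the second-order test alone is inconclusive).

Compute the Hessian H = grad^2 f:
  H = [[-7, -2], [-2, -5]]
Verify stationarity: grad f(x*) = H x* + g = (0, 0).
Eigenvalues of H: -8.2361, -3.7639.
Both eigenvalues < 0, so H is negative definite -> x* is a strict local max.

max


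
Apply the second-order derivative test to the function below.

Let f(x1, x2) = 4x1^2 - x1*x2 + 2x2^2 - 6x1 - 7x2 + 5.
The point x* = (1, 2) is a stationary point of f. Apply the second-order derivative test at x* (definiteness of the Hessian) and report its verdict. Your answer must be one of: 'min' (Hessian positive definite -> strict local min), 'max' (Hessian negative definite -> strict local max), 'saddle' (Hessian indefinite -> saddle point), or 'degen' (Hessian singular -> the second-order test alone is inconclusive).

Compute the Hessian H = grad^2 f:
  H = [[8, -1], [-1, 4]]
Verify stationarity: grad f(x*) = H x* + g = (0, 0).
Eigenvalues of H: 3.7639, 8.2361.
Both eigenvalues > 0, so H is positive definite -> x* is a strict local min.

min


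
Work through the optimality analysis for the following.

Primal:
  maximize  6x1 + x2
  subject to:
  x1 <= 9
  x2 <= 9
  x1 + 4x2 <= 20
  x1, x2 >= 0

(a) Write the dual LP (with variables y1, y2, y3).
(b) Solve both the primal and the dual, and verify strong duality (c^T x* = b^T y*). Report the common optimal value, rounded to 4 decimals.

The standard primal-dual pair for 'max c^T x s.t. A x <= b, x >= 0' is:
  Dual:  min b^T y  s.t.  A^T y >= c,  y >= 0.

So the dual LP is:
  minimize  9y1 + 9y2 + 20y3
  subject to:
    y1 + y3 >= 6
    y2 + 4y3 >= 1
    y1, y2, y3 >= 0

Solving the primal: x* = (9, 2.75).
  primal value c^T x* = 56.75.
Solving the dual: y* = (5.75, 0, 0.25).
  dual value b^T y* = 56.75.
Strong duality: c^T x* = b^T y*. Confirmed.

56.75


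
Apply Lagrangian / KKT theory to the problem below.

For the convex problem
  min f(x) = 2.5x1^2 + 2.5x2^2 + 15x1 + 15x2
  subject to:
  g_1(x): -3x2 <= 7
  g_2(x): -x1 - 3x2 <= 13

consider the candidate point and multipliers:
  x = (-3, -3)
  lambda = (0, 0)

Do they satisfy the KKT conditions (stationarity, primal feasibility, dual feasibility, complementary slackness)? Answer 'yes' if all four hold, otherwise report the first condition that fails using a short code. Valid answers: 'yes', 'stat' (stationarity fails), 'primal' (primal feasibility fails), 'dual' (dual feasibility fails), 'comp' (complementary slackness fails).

Gradient of f: grad f(x) = Q x + c = (0, 0)
Constraint values g_i(x) = a_i^T x - b_i:
  g_1((-3, -3)) = 2
  g_2((-3, -3)) = -1
Stationarity residual: grad f(x) + sum_i lambda_i a_i = (0, 0)
  -> stationarity OK
Primal feasibility (all g_i <= 0): FAILS
Dual feasibility (all lambda_i >= 0): OK
Complementary slackness (lambda_i * g_i(x) = 0 for all i): OK

Verdict: the first failing condition is primal_feasibility -> primal.

primal


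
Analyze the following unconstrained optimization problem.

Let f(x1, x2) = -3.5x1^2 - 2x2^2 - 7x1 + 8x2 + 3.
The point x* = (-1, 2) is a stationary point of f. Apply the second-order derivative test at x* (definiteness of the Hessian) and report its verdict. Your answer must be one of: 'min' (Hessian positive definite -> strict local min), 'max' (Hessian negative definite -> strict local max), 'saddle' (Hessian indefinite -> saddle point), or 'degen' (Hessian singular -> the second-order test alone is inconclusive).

Compute the Hessian H = grad^2 f:
  H = [[-7, 0], [0, -4]]
Verify stationarity: grad f(x*) = H x* + g = (0, 0).
Eigenvalues of H: -7, -4.
Both eigenvalues < 0, so H is negative definite -> x* is a strict local max.

max


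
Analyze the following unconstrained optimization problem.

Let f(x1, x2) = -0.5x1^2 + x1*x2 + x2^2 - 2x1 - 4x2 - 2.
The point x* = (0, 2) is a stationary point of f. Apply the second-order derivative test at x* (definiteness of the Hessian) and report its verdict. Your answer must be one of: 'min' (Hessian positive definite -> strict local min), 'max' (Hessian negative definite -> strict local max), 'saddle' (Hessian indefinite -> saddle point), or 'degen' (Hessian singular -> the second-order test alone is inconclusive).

Compute the Hessian H = grad^2 f:
  H = [[-1, 1], [1, 2]]
Verify stationarity: grad f(x*) = H x* + g = (0, 0).
Eigenvalues of H: -1.3028, 2.3028.
Eigenvalues have mixed signs, so H is indefinite -> x* is a saddle point.

saddle


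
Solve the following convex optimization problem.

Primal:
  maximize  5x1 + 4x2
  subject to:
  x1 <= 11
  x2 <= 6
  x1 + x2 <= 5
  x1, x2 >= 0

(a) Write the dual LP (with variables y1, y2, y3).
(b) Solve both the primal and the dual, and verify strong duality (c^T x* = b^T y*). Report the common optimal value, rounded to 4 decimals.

The standard primal-dual pair for 'max c^T x s.t. A x <= b, x >= 0' is:
  Dual:  min b^T y  s.t.  A^T y >= c,  y >= 0.

So the dual LP is:
  minimize  11y1 + 6y2 + 5y3
  subject to:
    y1 + y3 >= 5
    y2 + y3 >= 4
    y1, y2, y3 >= 0

Solving the primal: x* = (5, 0).
  primal value c^T x* = 25.
Solving the dual: y* = (0, 0, 5).
  dual value b^T y* = 25.
Strong duality: c^T x* = b^T y*. Confirmed.

25


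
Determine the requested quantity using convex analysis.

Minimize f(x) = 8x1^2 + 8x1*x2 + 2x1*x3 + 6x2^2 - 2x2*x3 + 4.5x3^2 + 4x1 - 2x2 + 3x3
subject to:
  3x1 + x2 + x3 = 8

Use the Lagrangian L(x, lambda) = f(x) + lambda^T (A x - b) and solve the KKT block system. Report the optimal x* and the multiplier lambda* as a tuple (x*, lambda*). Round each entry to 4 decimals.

Form the Lagrangian:
  L(x, lambda) = (1/2) x^T Q x + c^T x + lambda^T (A x - b)
Stationarity (grad_x L = 0): Q x + c + A^T lambda = 0.
Primal feasibility: A x = b.

This gives the KKT block system:
  [ Q   A^T ] [ x     ]   [-c ]
  [ A    0  ] [ lambda ] = [ b ]

Solving the linear system:
  x*      = (2.4801, -0.149, 0.7086)
  lambda* = (-14.6358)
  f(x*)   = 64.7152

x* = (2.4801, -0.149, 0.7086), lambda* = (-14.6358)


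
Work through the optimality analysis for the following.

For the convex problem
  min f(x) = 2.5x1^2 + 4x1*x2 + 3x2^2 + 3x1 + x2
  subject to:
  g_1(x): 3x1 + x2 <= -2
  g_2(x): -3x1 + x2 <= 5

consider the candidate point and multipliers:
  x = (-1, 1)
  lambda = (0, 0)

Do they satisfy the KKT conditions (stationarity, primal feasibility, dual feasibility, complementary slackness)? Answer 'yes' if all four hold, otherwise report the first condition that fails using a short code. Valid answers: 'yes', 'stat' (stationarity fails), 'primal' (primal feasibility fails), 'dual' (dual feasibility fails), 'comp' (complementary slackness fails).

Gradient of f: grad f(x) = Q x + c = (2, 3)
Constraint values g_i(x) = a_i^T x - b_i:
  g_1((-1, 1)) = 0
  g_2((-1, 1)) = -1
Stationarity residual: grad f(x) + sum_i lambda_i a_i = (2, 3)
  -> stationarity FAILS
Primal feasibility (all g_i <= 0): OK
Dual feasibility (all lambda_i >= 0): OK
Complementary slackness (lambda_i * g_i(x) = 0 for all i): OK

Verdict: the first failing condition is stationarity -> stat.

stat


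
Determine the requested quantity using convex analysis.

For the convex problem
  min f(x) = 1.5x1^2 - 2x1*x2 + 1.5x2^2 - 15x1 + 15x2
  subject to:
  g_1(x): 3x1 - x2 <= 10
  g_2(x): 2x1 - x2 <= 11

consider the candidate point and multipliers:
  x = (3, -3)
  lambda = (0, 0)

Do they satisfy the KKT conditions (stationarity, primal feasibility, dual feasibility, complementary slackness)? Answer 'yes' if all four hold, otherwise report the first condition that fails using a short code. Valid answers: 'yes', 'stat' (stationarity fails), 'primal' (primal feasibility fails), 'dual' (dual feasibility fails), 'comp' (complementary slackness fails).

Gradient of f: grad f(x) = Q x + c = (0, 0)
Constraint values g_i(x) = a_i^T x - b_i:
  g_1((3, -3)) = 2
  g_2((3, -3)) = -2
Stationarity residual: grad f(x) + sum_i lambda_i a_i = (0, 0)
  -> stationarity OK
Primal feasibility (all g_i <= 0): FAILS
Dual feasibility (all lambda_i >= 0): OK
Complementary slackness (lambda_i * g_i(x) = 0 for all i): OK

Verdict: the first failing condition is primal_feasibility -> primal.

primal


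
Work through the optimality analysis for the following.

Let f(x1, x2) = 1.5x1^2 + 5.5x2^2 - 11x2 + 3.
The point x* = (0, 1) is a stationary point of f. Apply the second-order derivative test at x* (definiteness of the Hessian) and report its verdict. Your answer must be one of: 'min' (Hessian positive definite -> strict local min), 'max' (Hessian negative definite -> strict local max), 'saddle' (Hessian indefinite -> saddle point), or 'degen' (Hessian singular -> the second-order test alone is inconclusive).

Compute the Hessian H = grad^2 f:
  H = [[3, 0], [0, 11]]
Verify stationarity: grad f(x*) = H x* + g = (0, 0).
Eigenvalues of H: 3, 11.
Both eigenvalues > 0, so H is positive definite -> x* is a strict local min.

min


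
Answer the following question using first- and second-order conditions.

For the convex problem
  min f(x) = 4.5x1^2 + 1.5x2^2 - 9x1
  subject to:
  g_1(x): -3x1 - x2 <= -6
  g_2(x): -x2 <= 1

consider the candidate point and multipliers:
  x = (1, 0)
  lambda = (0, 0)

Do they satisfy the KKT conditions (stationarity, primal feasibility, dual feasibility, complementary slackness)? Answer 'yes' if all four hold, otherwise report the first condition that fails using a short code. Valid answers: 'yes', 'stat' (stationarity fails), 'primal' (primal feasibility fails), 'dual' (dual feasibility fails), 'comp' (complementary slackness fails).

Gradient of f: grad f(x) = Q x + c = (0, 0)
Constraint values g_i(x) = a_i^T x - b_i:
  g_1((1, 0)) = 3
  g_2((1, 0)) = -1
Stationarity residual: grad f(x) + sum_i lambda_i a_i = (0, 0)
  -> stationarity OK
Primal feasibility (all g_i <= 0): FAILS
Dual feasibility (all lambda_i >= 0): OK
Complementary slackness (lambda_i * g_i(x) = 0 for all i): OK

Verdict: the first failing condition is primal_feasibility -> primal.

primal


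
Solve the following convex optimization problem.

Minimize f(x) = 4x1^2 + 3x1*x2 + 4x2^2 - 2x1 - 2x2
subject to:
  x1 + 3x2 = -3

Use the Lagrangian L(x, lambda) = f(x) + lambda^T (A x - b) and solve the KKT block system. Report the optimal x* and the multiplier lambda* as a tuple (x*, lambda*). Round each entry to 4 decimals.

Form the Lagrangian:
  L(x, lambda) = (1/2) x^T Q x + c^T x + lambda^T (A x - b)
Stationarity (grad_x L = 0): Q x + c + A^T lambda = 0.
Primal feasibility: A x = b.

This gives the KKT block system:
  [ Q   A^T ] [ x     ]   [-c ]
  [ A    0  ] [ lambda ] = [ b ]

Solving the linear system:
  x*      = (0.2419, -1.0806)
  lambda* = (3.3065)
  f(x*)   = 5.7984

x* = (0.2419, -1.0806), lambda* = (3.3065)


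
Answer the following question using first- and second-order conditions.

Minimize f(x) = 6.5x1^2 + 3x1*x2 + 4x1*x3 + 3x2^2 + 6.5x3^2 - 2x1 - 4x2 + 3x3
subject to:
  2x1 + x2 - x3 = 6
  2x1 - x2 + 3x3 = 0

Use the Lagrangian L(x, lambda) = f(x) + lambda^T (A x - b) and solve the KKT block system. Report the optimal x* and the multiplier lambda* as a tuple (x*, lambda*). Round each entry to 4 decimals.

Form the Lagrangian:
  L(x, lambda) = (1/2) x^T Q x + c^T x + lambda^T (A x - b)
Stationarity (grad_x L = 0): Q x + c + A^T lambda = 0.
Primal feasibility: A x = b.

This gives the KKT block system:
  [ Q   A^T ] [ x     ]   [-c ]
  [ A    0  ] [ lambda ] = [ b ]

Solving the linear system:
  x*      = (2.0413, 0.8347, -1.0826)
  lambda* = (-9.2438, -2.1116)
  f(x*)   = 22.3967

x* = (2.0413, 0.8347, -1.0826), lambda* = (-9.2438, -2.1116)


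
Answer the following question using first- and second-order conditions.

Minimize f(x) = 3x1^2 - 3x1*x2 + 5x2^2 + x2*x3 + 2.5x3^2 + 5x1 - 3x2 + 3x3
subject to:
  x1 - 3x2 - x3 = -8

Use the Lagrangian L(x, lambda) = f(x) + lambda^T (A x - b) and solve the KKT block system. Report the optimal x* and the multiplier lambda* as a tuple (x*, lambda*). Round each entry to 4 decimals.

Form the Lagrangian:
  L(x, lambda) = (1/2) x^T Q x + c^T x + lambda^T (A x - b)
Stationarity (grad_x L = 0): Q x + c + A^T lambda = 0.
Primal feasibility: A x = b.

This gives the KKT block system:
  [ Q   A^T ] [ x     ]   [-c ]
  [ A    0  ] [ lambda ] = [ b ]

Solving the linear system:
  x*      = (-0.976, 2.192, 0.448)
  lambda* = (7.432)
  f(x*)   = 24.672

x* = (-0.976, 2.192, 0.448), lambda* = (7.432)


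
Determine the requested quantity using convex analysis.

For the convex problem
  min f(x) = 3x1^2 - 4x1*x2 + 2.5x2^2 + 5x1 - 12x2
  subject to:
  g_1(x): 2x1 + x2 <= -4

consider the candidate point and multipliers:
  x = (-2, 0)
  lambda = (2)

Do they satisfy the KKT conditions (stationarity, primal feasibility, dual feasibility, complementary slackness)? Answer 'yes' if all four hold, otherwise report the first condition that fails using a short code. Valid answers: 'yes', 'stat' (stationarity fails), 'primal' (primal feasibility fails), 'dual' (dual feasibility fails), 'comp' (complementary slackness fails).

Gradient of f: grad f(x) = Q x + c = (-7, -4)
Constraint values g_i(x) = a_i^T x - b_i:
  g_1((-2, 0)) = 0
Stationarity residual: grad f(x) + sum_i lambda_i a_i = (-3, -2)
  -> stationarity FAILS
Primal feasibility (all g_i <= 0): OK
Dual feasibility (all lambda_i >= 0): OK
Complementary slackness (lambda_i * g_i(x) = 0 for all i): OK

Verdict: the first failing condition is stationarity -> stat.

stat


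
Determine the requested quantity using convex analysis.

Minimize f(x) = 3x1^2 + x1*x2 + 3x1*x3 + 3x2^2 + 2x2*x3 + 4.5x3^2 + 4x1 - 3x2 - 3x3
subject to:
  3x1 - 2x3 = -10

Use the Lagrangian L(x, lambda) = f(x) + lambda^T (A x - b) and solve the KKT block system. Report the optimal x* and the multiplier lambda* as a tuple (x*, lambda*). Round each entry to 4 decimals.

Form the Lagrangian:
  L(x, lambda) = (1/2) x^T Q x + c^T x + lambda^T (A x - b)
Stationarity (grad_x L = 0): Q x + c + A^T lambda = 0.
Primal feasibility: A x = b.

This gives the KKT block system:
  [ Q   A^T ] [ x     ]   [-c ]
  [ A    0  ] [ lambda ] = [ b ]

Solving the linear system:
  x*      = (-2.3734, 0.4156, 1.4399)
  lambda* = (1.835)
  f(x*)   = 1.6451

x* = (-2.3734, 0.4156, 1.4399), lambda* = (1.835)


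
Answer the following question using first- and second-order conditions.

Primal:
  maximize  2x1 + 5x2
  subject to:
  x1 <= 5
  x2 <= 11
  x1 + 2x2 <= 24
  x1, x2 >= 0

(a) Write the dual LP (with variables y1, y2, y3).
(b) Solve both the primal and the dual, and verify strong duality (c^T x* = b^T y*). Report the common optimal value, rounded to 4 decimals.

The standard primal-dual pair for 'max c^T x s.t. A x <= b, x >= 0' is:
  Dual:  min b^T y  s.t.  A^T y >= c,  y >= 0.

So the dual LP is:
  minimize  5y1 + 11y2 + 24y3
  subject to:
    y1 + y3 >= 2
    y2 + 2y3 >= 5
    y1, y2, y3 >= 0

Solving the primal: x* = (2, 11).
  primal value c^T x* = 59.
Solving the dual: y* = (0, 1, 2).
  dual value b^T y* = 59.
Strong duality: c^T x* = b^T y*. Confirmed.

59


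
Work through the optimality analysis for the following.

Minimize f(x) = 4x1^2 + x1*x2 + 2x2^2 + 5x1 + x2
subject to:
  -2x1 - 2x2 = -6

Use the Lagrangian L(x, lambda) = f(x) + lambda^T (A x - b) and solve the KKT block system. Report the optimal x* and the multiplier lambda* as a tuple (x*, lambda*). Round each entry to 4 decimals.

Form the Lagrangian:
  L(x, lambda) = (1/2) x^T Q x + c^T x + lambda^T (A x - b)
Stationarity (grad_x L = 0): Q x + c + A^T lambda = 0.
Primal feasibility: A x = b.

This gives the KKT block system:
  [ Q   A^T ] [ x     ]   [-c ]
  [ A    0  ] [ lambda ] = [ b ]

Solving the linear system:
  x*      = (0.5, 2.5)
  lambda* = (5.75)
  f(x*)   = 19.75

x* = (0.5, 2.5), lambda* = (5.75)


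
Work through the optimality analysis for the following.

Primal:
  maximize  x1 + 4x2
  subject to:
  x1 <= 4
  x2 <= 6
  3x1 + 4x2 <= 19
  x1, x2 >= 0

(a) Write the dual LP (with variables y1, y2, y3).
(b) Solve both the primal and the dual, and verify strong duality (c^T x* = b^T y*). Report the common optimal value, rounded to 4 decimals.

The standard primal-dual pair for 'max c^T x s.t. A x <= b, x >= 0' is:
  Dual:  min b^T y  s.t.  A^T y >= c,  y >= 0.

So the dual LP is:
  minimize  4y1 + 6y2 + 19y3
  subject to:
    y1 + 3y3 >= 1
    y2 + 4y3 >= 4
    y1, y2, y3 >= 0

Solving the primal: x* = (0, 4.75).
  primal value c^T x* = 19.
Solving the dual: y* = (0, 0, 1).
  dual value b^T y* = 19.
Strong duality: c^T x* = b^T y*. Confirmed.

19


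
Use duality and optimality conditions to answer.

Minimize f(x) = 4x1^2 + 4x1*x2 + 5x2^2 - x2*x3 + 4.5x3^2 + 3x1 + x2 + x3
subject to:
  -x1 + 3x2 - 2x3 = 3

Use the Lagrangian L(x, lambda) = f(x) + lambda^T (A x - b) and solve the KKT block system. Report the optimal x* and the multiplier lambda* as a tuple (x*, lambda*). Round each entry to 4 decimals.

Form the Lagrangian:
  L(x, lambda) = (1/2) x^T Q x + c^T x + lambda^T (A x - b)
Stationarity (grad_x L = 0): Q x + c + A^T lambda = 0.
Primal feasibility: A x = b.

This gives the KKT block system:
  [ Q   A^T ] [ x     ]   [-c ]
  [ A    0  ] [ lambda ] = [ b ]

Solving the linear system:
  x*      = (-0.7858, 0.5314, -0.3099)
  lambda* = (-1.1604)
  f(x*)   = 0.6727

x* = (-0.7858, 0.5314, -0.3099), lambda* = (-1.1604)


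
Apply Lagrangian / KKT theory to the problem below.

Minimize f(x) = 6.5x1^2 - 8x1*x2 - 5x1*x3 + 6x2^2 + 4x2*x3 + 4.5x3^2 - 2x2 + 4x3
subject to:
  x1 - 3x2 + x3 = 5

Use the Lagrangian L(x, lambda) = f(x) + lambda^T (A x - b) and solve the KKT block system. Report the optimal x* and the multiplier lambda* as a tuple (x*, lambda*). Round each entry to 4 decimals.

Form the Lagrangian:
  L(x, lambda) = (1/2) x^T Q x + c^T x + lambda^T (A x - b)
Stationarity (grad_x L = 0): Q x + c + A^T lambda = 0.
Primal feasibility: A x = b.

This gives the KKT block system:
  [ Q   A^T ] [ x     ]   [-c ]
  [ A    0  ] [ lambda ] = [ b ]

Solving the linear system:
  x*      = (-0.3043, -1.5507, 0.6522)
  lambda* = (-5.1884)
  f(x*)   = 15.8261

x* = (-0.3043, -1.5507, 0.6522), lambda* = (-5.1884)


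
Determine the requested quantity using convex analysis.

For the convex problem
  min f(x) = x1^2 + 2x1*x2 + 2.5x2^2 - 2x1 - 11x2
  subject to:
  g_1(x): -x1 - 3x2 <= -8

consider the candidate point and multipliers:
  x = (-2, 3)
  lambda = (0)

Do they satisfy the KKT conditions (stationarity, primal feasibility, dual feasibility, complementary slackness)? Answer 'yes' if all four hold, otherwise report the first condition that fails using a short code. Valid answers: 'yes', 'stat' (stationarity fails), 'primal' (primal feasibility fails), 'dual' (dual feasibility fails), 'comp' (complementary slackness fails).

Gradient of f: grad f(x) = Q x + c = (0, 0)
Constraint values g_i(x) = a_i^T x - b_i:
  g_1((-2, 3)) = 1
Stationarity residual: grad f(x) + sum_i lambda_i a_i = (0, 0)
  -> stationarity OK
Primal feasibility (all g_i <= 0): FAILS
Dual feasibility (all lambda_i >= 0): OK
Complementary slackness (lambda_i * g_i(x) = 0 for all i): OK

Verdict: the first failing condition is primal_feasibility -> primal.

primal


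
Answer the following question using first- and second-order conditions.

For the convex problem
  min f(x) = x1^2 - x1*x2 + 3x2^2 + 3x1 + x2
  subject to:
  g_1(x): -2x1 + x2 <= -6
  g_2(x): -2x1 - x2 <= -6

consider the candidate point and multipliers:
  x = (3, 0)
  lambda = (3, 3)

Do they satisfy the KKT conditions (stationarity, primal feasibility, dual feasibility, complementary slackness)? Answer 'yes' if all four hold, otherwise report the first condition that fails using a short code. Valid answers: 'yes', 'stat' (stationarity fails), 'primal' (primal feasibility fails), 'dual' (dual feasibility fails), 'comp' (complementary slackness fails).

Gradient of f: grad f(x) = Q x + c = (9, -2)
Constraint values g_i(x) = a_i^T x - b_i:
  g_1((3, 0)) = 0
  g_2((3, 0)) = 0
Stationarity residual: grad f(x) + sum_i lambda_i a_i = (-3, -2)
  -> stationarity FAILS
Primal feasibility (all g_i <= 0): OK
Dual feasibility (all lambda_i >= 0): OK
Complementary slackness (lambda_i * g_i(x) = 0 for all i): OK

Verdict: the first failing condition is stationarity -> stat.

stat


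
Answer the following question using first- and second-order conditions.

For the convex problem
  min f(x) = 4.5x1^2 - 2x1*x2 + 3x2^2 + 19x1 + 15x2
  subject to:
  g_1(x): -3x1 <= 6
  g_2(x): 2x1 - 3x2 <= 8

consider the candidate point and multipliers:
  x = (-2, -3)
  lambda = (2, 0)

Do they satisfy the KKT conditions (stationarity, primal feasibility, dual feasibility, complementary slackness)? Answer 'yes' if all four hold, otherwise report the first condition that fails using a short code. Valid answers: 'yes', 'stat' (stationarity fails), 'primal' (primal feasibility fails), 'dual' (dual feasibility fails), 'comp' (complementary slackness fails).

Gradient of f: grad f(x) = Q x + c = (7, 1)
Constraint values g_i(x) = a_i^T x - b_i:
  g_1((-2, -3)) = 0
  g_2((-2, -3)) = -3
Stationarity residual: grad f(x) + sum_i lambda_i a_i = (1, 1)
  -> stationarity FAILS
Primal feasibility (all g_i <= 0): OK
Dual feasibility (all lambda_i >= 0): OK
Complementary slackness (lambda_i * g_i(x) = 0 for all i): OK

Verdict: the first failing condition is stationarity -> stat.

stat


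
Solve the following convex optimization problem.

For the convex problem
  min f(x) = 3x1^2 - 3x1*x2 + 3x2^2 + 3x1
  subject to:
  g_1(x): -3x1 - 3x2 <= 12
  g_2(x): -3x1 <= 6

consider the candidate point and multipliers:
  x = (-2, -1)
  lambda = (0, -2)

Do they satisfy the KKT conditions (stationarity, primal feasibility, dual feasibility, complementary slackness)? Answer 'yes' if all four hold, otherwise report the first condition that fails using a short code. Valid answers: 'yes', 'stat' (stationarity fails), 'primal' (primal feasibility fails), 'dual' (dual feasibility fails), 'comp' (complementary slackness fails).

Gradient of f: grad f(x) = Q x + c = (-6, 0)
Constraint values g_i(x) = a_i^T x - b_i:
  g_1((-2, -1)) = -3
  g_2((-2, -1)) = 0
Stationarity residual: grad f(x) + sum_i lambda_i a_i = (0, 0)
  -> stationarity OK
Primal feasibility (all g_i <= 0): OK
Dual feasibility (all lambda_i >= 0): FAILS
Complementary slackness (lambda_i * g_i(x) = 0 for all i): OK

Verdict: the first failing condition is dual_feasibility -> dual.

dual


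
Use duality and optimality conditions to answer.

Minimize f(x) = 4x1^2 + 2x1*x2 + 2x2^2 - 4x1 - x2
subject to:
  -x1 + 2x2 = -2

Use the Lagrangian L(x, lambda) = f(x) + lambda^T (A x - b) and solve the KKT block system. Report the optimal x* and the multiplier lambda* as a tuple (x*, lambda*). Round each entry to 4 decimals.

Form the Lagrangian:
  L(x, lambda) = (1/2) x^T Q x + c^T x + lambda^T (A x - b)
Stationarity (grad_x L = 0): Q x + c + A^T lambda = 0.
Primal feasibility: A x = b.

This gives the KKT block system:
  [ Q   A^T ] [ x     ]   [-c ]
  [ A    0  ] [ lambda ] = [ b ]

Solving the linear system:
  x*      = (0.7727, -0.6136)
  lambda* = (0.9545)
  f(x*)   = -0.2841

x* = (0.7727, -0.6136), lambda* = (0.9545)


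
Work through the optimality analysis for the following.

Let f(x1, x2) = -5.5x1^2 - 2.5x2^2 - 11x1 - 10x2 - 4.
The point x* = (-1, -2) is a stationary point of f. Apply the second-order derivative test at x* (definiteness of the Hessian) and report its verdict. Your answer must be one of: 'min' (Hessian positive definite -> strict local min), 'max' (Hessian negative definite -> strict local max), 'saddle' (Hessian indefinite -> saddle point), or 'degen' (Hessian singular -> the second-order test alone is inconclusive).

Compute the Hessian H = grad^2 f:
  H = [[-11, 0], [0, -5]]
Verify stationarity: grad f(x*) = H x* + g = (0, 0).
Eigenvalues of H: -11, -5.
Both eigenvalues < 0, so H is negative definite -> x* is a strict local max.

max


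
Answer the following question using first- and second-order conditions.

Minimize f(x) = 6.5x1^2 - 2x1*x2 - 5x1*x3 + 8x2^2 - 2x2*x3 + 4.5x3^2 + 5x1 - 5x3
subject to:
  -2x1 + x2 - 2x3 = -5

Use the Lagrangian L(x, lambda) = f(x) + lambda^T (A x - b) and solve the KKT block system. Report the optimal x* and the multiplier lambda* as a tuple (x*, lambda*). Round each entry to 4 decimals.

Form the Lagrangian:
  L(x, lambda) = (1/2) x^T Q x + c^T x + lambda^T (A x - b)
Stationarity (grad_x L = 0): Q x + c + A^T lambda = 0.
Primal feasibility: A x = b.

This gives the KKT block system:
  [ Q   A^T ] [ x     ]   [-c ]
  [ A    0  ] [ lambda ] = [ b ]

Solving the linear system:
  x*      = (0.8068, 0.1168, 1.7516)
  lambda* = (3.2484)
  f(x*)   = 5.759

x* = (0.8068, 0.1168, 1.7516), lambda* = (3.2484)


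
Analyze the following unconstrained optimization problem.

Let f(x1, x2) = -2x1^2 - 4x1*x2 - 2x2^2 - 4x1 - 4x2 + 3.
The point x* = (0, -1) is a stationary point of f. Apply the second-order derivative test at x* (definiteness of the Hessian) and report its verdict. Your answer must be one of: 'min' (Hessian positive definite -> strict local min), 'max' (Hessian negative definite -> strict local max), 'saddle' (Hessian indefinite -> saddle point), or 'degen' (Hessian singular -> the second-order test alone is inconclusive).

Compute the Hessian H = grad^2 f:
  H = [[-4, -4], [-4, -4]]
Verify stationarity: grad f(x*) = H x* + g = (0, 0).
Eigenvalues of H: -8, 0.
H has a zero eigenvalue (singular; negative semidefinite but not definite), so H is neither positive definite, negative definite, nor indefinite. The second-order test alone is inconclusive -> degen.
(Indeed, f is constant along the null direction of H through x*, so x* is not a strict local extremum.)

degen


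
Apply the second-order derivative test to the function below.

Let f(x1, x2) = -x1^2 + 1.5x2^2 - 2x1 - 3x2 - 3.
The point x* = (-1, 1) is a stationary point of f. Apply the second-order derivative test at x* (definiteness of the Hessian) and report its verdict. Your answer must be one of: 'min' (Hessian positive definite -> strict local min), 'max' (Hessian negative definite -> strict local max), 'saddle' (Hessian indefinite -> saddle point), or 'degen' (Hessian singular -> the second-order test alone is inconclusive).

Compute the Hessian H = grad^2 f:
  H = [[-2, 0], [0, 3]]
Verify stationarity: grad f(x*) = H x* + g = (0, 0).
Eigenvalues of H: -2, 3.
Eigenvalues have mixed signs, so H is indefinite -> x* is a saddle point.

saddle
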